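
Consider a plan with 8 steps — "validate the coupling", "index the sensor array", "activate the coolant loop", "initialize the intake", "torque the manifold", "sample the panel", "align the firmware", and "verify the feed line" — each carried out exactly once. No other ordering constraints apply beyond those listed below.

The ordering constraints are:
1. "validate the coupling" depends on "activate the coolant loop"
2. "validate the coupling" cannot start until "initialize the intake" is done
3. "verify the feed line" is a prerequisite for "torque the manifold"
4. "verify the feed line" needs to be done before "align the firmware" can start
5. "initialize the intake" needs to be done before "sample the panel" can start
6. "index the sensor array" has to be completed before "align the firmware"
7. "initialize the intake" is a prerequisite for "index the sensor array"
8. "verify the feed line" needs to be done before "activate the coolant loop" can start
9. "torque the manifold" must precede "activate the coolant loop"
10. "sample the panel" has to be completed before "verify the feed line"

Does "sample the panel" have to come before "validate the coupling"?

Yes

Chaining the stated constraints: "sample the panel" → "verify the feed line" → "activate the coolant loop" → "validate the coupling".
That forces "sample the panel" before "validate the coupling" in every valid schedule.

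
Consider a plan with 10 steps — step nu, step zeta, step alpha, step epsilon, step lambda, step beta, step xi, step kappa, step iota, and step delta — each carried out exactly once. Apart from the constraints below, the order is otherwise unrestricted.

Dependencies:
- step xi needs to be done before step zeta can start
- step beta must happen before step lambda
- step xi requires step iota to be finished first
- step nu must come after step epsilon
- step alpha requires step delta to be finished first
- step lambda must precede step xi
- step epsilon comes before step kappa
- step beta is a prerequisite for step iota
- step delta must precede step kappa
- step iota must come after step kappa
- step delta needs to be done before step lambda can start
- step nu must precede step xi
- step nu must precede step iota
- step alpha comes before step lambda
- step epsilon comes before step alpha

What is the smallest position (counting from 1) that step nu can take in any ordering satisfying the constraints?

The only step forced before step nu (directly or transitively) is step epsilon.
With 1 mandatory predecessor, the earliest step nu can sit is position 1+1 = 2, and placing just that one first achieves it.

2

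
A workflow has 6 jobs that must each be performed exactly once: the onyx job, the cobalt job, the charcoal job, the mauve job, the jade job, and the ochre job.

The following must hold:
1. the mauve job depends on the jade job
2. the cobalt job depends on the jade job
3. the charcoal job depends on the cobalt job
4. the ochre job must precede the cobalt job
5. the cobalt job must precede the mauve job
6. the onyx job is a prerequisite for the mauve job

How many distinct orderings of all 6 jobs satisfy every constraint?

18

The jobs with no prerequisites are the onyx job, the jade job, the ochre job; any of them can be placed first.
Counting all ways to extend the partial order to a total order gives 18.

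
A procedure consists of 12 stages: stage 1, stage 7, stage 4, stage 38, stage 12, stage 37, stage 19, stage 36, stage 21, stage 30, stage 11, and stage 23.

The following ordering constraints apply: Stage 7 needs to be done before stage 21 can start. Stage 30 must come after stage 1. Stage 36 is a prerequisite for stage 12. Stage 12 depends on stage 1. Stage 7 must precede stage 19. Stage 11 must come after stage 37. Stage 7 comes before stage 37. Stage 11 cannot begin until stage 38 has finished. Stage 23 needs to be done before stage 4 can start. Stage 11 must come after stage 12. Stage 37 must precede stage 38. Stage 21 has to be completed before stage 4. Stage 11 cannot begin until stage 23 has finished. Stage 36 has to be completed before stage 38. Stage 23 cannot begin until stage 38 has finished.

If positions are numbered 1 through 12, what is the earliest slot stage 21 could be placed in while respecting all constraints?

The only stage forced before stage 21 (directly or transitively) is stage 7.
With 1 mandatory predecessor, the earliest stage 21 can sit is position 1+1 = 2, and placing just that one first achieves it.

2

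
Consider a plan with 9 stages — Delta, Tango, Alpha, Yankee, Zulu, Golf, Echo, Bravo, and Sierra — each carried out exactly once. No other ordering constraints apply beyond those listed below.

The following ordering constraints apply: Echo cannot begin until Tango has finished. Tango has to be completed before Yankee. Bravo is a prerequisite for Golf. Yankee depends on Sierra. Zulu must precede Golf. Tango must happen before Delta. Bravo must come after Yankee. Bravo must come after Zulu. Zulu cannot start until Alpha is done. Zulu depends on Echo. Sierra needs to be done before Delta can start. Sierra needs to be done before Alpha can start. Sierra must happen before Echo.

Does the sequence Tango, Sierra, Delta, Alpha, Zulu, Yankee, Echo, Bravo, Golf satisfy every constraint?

In the proposed order, Zulu appears before Echo.
Since Echo is required before Zulu, the ordering is invalid.

No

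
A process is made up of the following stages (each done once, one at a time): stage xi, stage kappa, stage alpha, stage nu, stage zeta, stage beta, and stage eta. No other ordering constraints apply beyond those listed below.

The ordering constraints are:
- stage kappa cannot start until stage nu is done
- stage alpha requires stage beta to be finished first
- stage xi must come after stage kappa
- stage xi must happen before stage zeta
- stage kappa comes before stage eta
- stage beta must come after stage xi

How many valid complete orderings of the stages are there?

Stage nu is the only stage with nothing required before it, so every ordering starts there.
Counting all ways to extend the partial order to a total order gives 15.

15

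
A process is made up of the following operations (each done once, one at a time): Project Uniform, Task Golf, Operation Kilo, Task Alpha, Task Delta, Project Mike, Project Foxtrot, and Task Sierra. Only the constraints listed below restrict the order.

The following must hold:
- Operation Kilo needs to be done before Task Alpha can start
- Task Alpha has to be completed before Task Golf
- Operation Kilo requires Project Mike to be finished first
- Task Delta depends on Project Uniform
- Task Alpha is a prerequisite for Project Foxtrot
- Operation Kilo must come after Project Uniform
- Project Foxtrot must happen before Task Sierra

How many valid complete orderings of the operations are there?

39

The operations with no prerequisites are Project Uniform, Project Mike; any of them can be placed first.
Enumerating by repeatedly choosing an available operation (one whose prerequisites are all placed) gives 39 distinct complete orderings.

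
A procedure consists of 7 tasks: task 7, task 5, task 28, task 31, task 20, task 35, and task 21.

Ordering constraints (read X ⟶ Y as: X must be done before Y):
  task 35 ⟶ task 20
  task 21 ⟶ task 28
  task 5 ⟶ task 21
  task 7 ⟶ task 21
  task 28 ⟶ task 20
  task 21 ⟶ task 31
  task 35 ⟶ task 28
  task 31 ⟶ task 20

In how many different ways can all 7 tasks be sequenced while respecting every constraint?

18

The tasks with no prerequisites are task 7, task 5, task 35; any of them can be placed first.
Systematically extending each partial ordering one task at a time and counting, there are 18 complete orderings.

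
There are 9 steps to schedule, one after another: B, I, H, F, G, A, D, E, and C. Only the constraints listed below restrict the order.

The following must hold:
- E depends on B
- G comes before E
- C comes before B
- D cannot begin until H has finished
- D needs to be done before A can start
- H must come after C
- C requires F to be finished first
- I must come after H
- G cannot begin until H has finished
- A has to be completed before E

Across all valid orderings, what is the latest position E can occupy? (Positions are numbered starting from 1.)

Nothing depends on E, so it can be the final step, position 9.

9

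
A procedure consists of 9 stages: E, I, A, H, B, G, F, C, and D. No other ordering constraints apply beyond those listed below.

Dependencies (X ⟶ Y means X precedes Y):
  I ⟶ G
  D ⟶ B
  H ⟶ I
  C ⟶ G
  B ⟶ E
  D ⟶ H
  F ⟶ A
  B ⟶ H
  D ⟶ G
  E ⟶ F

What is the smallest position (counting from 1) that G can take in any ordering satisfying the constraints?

6

The stages that are forced before G, directly or transitively, are I, H, B, C, D. That's 5 stages.
With 5 mandatory predecessors, the earliest G can sit is position 5+1 = 6, and placing just those 5 first achieves it.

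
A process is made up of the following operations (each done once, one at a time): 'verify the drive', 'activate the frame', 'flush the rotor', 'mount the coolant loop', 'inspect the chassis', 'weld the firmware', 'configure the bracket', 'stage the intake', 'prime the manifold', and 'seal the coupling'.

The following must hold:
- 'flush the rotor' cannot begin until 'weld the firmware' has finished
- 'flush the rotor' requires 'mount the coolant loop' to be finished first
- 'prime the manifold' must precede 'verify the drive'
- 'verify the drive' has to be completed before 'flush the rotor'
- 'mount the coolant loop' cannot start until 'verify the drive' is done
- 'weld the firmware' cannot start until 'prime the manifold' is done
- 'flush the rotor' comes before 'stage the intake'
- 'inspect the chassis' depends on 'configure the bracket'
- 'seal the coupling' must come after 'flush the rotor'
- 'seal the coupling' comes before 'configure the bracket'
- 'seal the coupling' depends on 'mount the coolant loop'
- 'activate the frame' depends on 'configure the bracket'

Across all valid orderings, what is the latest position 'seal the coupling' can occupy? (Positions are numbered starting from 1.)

The operations that are forced after 'seal the coupling', directly or by a chain of constraints, are 'activate the frame', 'inspect the chassis', 'configure the bracket'. That's 3 operations.
So at least 3 operations follow 'seal the coupling', putting 'seal the coupling' no later than position 7. That position is achievable by scheduling everything else first.

7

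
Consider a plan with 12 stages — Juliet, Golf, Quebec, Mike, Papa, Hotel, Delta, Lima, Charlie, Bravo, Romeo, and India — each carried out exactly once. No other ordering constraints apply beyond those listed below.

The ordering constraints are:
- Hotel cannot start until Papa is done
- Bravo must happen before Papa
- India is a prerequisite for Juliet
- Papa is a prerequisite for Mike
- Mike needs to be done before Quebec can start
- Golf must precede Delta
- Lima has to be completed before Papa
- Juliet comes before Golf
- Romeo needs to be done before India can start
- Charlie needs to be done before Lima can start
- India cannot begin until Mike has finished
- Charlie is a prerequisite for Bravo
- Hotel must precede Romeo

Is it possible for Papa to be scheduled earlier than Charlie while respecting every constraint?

The constraints give a chain Charlie → Bravo → Papa, which forces Charlie before Papa.
So no valid ordering can have Papa before Charlie.

No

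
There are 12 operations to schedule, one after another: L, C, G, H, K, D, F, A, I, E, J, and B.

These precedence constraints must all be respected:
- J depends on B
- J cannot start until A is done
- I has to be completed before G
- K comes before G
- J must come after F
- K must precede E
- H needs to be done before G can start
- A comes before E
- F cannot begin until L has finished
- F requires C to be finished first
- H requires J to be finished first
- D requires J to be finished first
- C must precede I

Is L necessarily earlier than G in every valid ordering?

Yes

Tracing the constraints gives a chain: L → F → J → H → G.
Hence L necessarily comes before G.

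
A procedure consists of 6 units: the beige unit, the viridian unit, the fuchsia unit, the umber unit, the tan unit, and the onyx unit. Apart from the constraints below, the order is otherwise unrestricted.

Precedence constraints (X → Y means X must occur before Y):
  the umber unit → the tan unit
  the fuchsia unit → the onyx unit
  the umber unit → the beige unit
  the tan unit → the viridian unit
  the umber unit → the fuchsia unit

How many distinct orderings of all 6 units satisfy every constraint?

30

The umber unit is the only unit with nothing required before it, so every ordering starts there.
Systematically extending each partial ordering one unit at a time and counting, there are 30 complete orderings.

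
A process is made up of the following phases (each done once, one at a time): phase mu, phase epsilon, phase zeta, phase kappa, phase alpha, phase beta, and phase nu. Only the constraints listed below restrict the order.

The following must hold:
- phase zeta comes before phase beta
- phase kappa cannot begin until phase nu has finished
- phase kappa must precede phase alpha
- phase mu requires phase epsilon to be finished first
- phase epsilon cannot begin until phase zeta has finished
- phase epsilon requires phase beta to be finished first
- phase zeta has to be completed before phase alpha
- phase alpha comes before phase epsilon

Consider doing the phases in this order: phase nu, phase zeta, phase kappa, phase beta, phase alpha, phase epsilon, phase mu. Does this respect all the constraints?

Yes

Going through the constraints one by one, each required predecessor appears earlier in the sequence than its dependent — e.g. phase zeta (position 2) is before phase epsilon (position 6), as required.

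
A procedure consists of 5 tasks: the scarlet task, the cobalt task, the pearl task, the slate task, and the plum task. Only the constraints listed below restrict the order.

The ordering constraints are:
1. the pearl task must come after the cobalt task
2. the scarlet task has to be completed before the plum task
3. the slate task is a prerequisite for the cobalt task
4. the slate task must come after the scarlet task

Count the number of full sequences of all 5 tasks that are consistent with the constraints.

The scarlet task is the only task with nothing required before it, so every ordering starts there.
Counting all ways to extend the partial order to a total order gives 4.

4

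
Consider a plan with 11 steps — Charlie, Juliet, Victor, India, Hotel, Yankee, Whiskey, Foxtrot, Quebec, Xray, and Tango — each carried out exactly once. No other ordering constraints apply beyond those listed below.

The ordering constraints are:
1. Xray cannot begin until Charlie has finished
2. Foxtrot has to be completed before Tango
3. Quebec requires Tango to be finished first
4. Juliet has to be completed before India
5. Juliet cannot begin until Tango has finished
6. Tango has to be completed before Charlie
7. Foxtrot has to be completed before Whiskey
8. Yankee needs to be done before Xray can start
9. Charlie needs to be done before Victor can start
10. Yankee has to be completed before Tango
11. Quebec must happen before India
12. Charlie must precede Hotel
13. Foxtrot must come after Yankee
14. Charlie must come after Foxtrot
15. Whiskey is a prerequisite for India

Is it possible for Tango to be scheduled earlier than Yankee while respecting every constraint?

The constraints give a chain Yankee → Tango, which forces Yankee before Tango.
Hence Tango can never be scheduled before Yankee.

No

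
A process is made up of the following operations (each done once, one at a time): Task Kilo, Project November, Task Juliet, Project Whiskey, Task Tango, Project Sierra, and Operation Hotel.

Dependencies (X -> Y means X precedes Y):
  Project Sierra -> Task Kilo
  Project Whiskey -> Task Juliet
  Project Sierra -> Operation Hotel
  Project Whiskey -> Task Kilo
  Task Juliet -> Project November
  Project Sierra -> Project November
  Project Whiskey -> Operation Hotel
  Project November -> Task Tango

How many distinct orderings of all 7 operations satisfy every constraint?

2 operations have no prerequisites (Project Whiskey, Project Sierra), so any of them could come first.
Enumerating by repeatedly choosing an available operation (one whose prerequisites are all placed) gives 52 distinct complete orderings.

52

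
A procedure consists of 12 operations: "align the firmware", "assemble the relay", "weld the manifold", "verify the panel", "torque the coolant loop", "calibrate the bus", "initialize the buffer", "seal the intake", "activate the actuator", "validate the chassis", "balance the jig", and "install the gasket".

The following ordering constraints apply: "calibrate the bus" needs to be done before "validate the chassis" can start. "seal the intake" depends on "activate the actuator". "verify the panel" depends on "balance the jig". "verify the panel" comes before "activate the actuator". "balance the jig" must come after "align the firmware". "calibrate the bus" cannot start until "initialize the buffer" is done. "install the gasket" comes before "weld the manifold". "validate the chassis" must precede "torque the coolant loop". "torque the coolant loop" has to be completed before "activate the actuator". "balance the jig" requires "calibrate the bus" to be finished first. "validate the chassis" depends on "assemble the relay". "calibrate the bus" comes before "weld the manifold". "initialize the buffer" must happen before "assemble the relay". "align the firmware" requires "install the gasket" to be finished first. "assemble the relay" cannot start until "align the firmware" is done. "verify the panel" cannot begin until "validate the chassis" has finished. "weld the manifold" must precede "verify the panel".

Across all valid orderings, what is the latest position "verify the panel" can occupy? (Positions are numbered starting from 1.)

The operations that are forced after "verify the panel", directly or by a chain of constraints, are "seal the intake", "activate the actuator". That's 2 operations.
With 2 mandatory successors out of 12 operations total, the latest slot for "verify the panel" is 12−2 = 10, and it's reachable by doing all non-successors before "verify the panel".

10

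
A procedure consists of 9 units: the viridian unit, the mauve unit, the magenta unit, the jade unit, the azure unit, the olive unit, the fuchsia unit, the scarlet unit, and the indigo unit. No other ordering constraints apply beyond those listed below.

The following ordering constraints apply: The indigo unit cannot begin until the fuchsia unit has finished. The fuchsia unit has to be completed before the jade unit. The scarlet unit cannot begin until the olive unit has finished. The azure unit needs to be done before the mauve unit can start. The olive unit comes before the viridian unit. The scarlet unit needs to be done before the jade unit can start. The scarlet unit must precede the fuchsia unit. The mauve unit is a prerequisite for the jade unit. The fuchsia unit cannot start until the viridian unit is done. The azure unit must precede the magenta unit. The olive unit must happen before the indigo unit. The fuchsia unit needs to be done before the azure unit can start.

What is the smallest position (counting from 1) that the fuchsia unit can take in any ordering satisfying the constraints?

4

Every unit that must precede the fuchsia unit has to come before it. Tracing all chains that end at the fuchsia unit, those units are: the viridian unit, the olive unit, the scarlet unit — 3 in total.
So at minimum 3 units come before the fuchsia unit, putting the fuchsia unit no earlier than position 4. That position is achievable by scheduling exactly those predecessors first.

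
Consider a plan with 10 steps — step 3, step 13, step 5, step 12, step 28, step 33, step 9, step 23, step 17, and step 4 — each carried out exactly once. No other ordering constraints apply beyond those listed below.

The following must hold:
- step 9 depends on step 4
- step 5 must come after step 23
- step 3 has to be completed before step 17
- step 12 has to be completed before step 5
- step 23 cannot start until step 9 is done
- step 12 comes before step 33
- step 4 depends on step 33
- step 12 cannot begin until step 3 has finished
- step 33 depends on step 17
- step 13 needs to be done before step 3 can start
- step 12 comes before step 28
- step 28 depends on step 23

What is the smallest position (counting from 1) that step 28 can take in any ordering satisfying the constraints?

9

The steps that are forced before step 28, directly or transitively, are step 3, step 13, step 12, step 33, step 9, step 23, step 17, step 4. That's 8 steps.
With 8 mandatory predecessors, the earliest step 28 can sit is position 8+1 = 9, and placing just those 8 first achieves it.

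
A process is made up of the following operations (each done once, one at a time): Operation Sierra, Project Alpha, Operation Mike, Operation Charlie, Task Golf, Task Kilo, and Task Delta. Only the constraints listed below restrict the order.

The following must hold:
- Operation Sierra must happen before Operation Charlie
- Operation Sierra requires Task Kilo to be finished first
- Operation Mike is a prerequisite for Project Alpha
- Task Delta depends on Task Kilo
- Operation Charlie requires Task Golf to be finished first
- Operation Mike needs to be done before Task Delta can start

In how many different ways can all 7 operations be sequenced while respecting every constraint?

3 operations have no prerequisites (Operation Mike, Task Golf, Task Kilo), so any of them could come first.
Enumerating by repeatedly choosing an available operation (one whose prerequisites are all placed) gives 181 distinct complete orderings.

181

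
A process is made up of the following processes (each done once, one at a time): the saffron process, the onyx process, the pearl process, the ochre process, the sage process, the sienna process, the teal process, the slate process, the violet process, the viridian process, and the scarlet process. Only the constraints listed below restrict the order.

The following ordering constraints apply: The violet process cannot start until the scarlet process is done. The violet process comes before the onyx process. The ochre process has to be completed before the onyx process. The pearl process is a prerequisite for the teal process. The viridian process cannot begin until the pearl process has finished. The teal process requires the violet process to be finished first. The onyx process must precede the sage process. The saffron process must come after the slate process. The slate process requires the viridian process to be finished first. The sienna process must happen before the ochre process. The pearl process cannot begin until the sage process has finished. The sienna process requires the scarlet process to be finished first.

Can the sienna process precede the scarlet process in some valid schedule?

No

The constraints give a chain the scarlet process → the sienna process, which forces the scarlet process before the sienna process.
So no valid ordering can have the sienna process before the scarlet process.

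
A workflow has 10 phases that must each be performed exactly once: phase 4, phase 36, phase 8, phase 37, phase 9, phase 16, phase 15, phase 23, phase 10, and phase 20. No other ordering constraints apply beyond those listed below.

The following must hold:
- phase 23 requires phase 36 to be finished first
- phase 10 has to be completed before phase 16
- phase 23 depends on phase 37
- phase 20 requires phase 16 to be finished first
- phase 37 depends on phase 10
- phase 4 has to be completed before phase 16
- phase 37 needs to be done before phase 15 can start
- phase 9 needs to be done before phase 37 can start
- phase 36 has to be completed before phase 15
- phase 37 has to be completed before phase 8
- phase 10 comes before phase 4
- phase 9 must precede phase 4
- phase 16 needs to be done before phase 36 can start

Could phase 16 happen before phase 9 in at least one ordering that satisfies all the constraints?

Following phase 9 → phase 4 → phase 16, phase 9 must precede phase 16 in every valid ordering.
Hence phase 16 can never be scheduled before phase 9.

No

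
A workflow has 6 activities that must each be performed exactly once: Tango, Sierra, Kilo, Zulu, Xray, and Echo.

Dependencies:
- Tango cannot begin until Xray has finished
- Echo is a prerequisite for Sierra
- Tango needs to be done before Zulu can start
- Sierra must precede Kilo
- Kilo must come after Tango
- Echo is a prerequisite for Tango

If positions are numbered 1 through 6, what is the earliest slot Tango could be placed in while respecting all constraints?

Every activity that must precede Tango has to come before it. Tracing all chains that end at Tango, those activities are: Xray, Echo — 2 in total.
So at minimum 2 activities come before Tango, putting Tango no earlier than position 3. That position is achievable by scheduling exactly those predecessors first.

3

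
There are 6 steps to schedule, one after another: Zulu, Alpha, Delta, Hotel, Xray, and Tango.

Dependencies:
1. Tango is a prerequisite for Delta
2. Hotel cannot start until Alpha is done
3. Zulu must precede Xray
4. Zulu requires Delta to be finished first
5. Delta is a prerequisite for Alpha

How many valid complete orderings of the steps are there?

Only Tango has no prerequisites, so it must go first.
Enumerating by repeatedly choosing an available step (one whose prerequisites are all placed) gives 6 distinct complete orderings.

6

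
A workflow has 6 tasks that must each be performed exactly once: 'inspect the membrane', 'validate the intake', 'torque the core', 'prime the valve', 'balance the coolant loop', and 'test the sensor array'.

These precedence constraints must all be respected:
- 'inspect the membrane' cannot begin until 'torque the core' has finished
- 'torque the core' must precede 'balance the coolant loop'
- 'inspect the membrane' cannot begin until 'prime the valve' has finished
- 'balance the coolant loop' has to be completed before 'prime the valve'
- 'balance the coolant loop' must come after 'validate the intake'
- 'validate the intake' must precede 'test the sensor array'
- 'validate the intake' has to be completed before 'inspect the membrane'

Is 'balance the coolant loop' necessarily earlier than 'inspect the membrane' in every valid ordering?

There is a constraint chain 'balance the coolant loop' → 'prime the valve' → 'inspect the membrane'.
That forces 'balance the coolant loop' before 'inspect the membrane' in every valid schedule.

Yes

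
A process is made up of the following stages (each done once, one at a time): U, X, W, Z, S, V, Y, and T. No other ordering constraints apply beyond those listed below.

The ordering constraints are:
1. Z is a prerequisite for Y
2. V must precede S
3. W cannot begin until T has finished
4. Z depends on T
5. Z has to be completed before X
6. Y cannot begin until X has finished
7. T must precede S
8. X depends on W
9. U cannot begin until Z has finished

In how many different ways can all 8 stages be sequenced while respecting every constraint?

189

2 stages have no prerequisites (V, T), so any of them could come first.
Systematically extending each partial ordering one stage at a time and counting, there are 189 complete orderings.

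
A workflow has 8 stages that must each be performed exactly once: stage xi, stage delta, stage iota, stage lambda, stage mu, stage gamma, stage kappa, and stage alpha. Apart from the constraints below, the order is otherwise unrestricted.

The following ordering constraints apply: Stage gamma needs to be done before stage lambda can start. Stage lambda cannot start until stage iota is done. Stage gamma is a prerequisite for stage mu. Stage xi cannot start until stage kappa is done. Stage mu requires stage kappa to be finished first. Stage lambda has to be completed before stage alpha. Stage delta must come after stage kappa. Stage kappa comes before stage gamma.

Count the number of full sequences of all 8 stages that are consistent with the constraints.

The stages with no prerequisites are stage iota, stage kappa; any of them can be placed first.
Enumerating by repeatedly choosing an available stage (one whose prerequisites are all placed) gives 384 distinct complete orderings.

384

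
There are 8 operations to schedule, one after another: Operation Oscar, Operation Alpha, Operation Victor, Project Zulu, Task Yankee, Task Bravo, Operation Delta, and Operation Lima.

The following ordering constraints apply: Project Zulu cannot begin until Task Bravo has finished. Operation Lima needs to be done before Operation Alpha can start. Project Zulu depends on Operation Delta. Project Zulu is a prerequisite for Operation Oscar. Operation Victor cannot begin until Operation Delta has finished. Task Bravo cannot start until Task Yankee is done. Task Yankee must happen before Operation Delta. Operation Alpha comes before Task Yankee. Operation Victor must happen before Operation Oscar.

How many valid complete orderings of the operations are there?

5

Operation Lima is the only operation with nothing required before it, so every ordering starts there.
Enumerating by repeatedly choosing an available operation (one whose prerequisites are all placed) gives 5 distinct complete orderings.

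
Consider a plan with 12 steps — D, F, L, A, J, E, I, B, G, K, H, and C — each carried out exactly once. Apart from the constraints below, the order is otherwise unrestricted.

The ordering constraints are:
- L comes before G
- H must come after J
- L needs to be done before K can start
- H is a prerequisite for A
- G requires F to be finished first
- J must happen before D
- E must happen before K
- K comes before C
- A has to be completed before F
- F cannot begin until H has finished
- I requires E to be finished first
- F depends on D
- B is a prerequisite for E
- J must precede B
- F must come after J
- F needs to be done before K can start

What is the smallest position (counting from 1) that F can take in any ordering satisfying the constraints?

5

Every step that must precede F has to come before it. Tracing all chains that end at F, those steps are: D, A, J, H — 4 in total.
With 4 mandatory predecessors, the earliest F can sit is position 4+1 = 5, and placing just those 4 first achieves it.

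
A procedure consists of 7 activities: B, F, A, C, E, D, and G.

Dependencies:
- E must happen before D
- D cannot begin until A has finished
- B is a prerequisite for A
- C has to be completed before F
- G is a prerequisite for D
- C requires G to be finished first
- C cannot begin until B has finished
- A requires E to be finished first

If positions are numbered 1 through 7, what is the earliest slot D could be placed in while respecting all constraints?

Every activity that must precede D has to come before it. Tracing all chains that end at D, those activities are: B, A, E, G — 4 in total.
So at minimum 4 activities come before D, putting D no earlier than position 5. That position is achievable by scheduling exactly those predecessors first.

5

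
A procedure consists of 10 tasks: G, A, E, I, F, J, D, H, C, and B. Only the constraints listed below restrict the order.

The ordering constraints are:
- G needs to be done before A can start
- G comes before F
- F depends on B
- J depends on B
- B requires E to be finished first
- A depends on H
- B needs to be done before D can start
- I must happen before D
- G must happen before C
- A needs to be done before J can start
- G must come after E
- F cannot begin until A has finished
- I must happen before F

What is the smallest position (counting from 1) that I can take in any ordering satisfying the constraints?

1

No constraint forces any other task before I, so it can be placed first.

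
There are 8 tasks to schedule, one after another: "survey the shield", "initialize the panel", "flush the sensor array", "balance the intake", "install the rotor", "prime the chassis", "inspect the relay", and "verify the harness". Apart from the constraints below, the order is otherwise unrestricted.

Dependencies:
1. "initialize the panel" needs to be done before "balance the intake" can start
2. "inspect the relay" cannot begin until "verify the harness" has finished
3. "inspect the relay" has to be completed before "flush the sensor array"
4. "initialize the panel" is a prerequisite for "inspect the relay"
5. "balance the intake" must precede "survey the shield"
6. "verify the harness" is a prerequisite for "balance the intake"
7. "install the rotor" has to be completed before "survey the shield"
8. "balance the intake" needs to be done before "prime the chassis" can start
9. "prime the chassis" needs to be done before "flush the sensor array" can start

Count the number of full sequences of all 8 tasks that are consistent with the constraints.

3 tasks have no prerequisites ("initialize the panel", "install the rotor", "verify the harness"), so any of them could come first.
Counting all ways to extend the partial order to a total order gives 124.

124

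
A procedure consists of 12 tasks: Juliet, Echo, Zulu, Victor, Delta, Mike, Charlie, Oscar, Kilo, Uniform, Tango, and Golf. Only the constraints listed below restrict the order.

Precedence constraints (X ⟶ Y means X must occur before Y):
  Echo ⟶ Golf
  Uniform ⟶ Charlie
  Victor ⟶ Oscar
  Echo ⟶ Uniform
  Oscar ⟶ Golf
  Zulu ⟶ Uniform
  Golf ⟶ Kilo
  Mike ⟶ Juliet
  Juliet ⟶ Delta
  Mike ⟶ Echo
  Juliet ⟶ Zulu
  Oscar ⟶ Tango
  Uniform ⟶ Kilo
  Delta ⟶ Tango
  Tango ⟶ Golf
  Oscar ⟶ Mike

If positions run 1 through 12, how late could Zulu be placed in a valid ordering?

The tasks that are forced after Zulu, directly or by a chain of constraints, are Charlie, Kilo, Uniform. That's 3 tasks.
With 3 mandatory successors out of 12 tasks total, the latest slot for Zulu is 12−3 = 9, and it's reachable by doing all non-successors before Zulu.

9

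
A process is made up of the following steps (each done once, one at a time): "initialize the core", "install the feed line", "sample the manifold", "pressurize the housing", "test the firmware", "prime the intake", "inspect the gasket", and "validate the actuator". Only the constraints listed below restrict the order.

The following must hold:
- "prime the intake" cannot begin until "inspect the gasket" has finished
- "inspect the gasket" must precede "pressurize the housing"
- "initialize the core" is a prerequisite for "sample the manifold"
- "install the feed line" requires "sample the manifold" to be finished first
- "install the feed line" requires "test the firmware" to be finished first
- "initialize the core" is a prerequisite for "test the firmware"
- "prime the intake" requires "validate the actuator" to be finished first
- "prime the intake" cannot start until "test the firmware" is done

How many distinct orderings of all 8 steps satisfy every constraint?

536

The steps with no prerequisites are "initialize the core", "inspect the gasket", "validate the actuator"; any of them can be placed first.
Counting all ways to extend the partial order to a total order gives 536.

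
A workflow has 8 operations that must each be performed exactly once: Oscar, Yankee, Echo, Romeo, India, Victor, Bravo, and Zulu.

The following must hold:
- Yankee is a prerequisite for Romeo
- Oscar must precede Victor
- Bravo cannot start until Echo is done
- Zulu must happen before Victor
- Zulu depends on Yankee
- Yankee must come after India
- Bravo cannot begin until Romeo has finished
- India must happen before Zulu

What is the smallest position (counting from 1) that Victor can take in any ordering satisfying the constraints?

Working backwards through the constraints from Victor, its full set of required predecessors is Oscar, Yankee, India, Zulu — 4 of them.
With 4 mandatory predecessors, the earliest Victor can sit is position 4+1 = 5, and placing just those 4 first achieves it.

5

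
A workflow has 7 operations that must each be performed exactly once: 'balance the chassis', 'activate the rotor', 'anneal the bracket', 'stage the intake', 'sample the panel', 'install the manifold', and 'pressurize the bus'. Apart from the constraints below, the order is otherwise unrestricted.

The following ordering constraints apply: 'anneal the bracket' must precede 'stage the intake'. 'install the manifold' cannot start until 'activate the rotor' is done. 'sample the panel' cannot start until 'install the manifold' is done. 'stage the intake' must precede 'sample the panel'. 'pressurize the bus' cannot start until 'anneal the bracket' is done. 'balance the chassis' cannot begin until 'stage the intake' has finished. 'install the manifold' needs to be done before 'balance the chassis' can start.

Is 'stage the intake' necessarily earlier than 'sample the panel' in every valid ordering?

Yes

There is a constraint chain 'stage the intake' → 'sample the panel'.
So 'stage the intake' must precede 'sample the panel' in any valid ordering.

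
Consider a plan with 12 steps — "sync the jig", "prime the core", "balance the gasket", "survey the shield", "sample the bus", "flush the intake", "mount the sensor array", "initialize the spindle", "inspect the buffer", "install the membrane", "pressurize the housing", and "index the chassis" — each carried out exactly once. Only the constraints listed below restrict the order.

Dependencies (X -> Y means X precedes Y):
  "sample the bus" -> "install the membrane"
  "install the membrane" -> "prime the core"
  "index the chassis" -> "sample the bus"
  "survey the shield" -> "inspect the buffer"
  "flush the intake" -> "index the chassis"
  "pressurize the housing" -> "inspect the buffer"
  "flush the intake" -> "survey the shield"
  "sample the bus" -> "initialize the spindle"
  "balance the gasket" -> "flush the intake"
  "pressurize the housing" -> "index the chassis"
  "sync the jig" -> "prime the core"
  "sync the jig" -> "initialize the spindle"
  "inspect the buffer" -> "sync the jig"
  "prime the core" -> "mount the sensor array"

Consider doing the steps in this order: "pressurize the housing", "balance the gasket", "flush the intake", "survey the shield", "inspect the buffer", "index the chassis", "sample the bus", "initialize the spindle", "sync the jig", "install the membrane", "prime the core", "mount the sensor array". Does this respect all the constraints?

No

In the proposed order, "initialize the spindle" appears before "sync the jig".
That contradicts the constraint that "sync the jig" must precede "initialize the spindle".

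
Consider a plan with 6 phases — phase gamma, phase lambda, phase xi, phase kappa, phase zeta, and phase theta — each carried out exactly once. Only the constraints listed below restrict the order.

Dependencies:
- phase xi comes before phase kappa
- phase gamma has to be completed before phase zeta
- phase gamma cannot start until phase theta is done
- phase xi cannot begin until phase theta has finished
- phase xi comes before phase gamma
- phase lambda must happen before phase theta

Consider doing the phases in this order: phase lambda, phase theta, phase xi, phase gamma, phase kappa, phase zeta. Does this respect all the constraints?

Checking each listed constraint against this order: for instance, phase gamma is in position 4 and phase zeta in position 6, so that constraint holds — and the remaining constraints check out the same way.

Yes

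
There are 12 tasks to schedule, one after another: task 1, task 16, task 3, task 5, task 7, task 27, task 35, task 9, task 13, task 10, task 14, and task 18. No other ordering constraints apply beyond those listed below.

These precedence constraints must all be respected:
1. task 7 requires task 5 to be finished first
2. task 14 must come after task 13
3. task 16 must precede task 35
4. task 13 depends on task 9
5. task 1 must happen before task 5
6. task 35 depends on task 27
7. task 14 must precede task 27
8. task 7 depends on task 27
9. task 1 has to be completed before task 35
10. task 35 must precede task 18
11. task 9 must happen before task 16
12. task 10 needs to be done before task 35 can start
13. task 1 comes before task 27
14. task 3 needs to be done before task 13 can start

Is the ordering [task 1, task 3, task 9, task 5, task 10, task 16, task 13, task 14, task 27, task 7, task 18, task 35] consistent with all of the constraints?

No

In the proposed order, task 18 appears before task 35.
But one of the constraints requires task 35 before task 18, so this ordering violates it.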